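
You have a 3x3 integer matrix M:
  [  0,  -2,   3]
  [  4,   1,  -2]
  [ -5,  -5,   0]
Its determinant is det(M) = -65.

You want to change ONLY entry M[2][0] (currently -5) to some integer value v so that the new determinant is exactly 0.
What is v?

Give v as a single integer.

det is linear in entry M[2][0]: det = old_det + (v - -5) * C_20
Cofactor C_20 = 1
Want det = 0: -65 + (v - -5) * 1 = 0
  (v - -5) = 65 / 1 = 65
  v = -5 + (65) = 60

Answer: 60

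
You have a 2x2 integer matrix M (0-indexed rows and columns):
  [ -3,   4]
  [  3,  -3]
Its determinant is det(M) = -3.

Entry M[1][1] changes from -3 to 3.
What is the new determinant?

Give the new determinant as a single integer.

Answer: -21

Derivation:
det is linear in row 1: changing M[1][1] by delta changes det by delta * cofactor(1,1).
Cofactor C_11 = (-1)^(1+1) * minor(1,1) = -3
Entry delta = 3 - -3 = 6
Det delta = 6 * -3 = -18
New det = -3 + -18 = -21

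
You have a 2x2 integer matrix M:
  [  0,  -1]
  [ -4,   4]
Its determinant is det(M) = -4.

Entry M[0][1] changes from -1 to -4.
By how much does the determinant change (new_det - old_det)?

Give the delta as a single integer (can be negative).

Cofactor C_01 = 4
Entry delta = -4 - -1 = -3
Det delta = entry_delta * cofactor = -3 * 4 = -12

Answer: -12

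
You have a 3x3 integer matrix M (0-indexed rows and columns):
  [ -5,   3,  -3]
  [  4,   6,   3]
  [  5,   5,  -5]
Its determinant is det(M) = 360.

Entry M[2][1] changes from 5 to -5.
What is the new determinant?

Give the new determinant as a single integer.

Answer: 330

Derivation:
det is linear in row 2: changing M[2][1] by delta changes det by delta * cofactor(2,1).
Cofactor C_21 = (-1)^(2+1) * minor(2,1) = 3
Entry delta = -5 - 5 = -10
Det delta = -10 * 3 = -30
New det = 360 + -30 = 330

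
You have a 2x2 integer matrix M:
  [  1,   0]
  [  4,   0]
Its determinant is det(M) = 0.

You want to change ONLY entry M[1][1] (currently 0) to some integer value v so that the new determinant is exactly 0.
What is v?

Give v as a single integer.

Answer: 0

Derivation:
det is linear in entry M[1][1]: det = old_det + (v - 0) * C_11
Cofactor C_11 = 1
Want det = 0: 0 + (v - 0) * 1 = 0
  (v - 0) = 0 / 1 = 0
  v = 0 + (0) = 0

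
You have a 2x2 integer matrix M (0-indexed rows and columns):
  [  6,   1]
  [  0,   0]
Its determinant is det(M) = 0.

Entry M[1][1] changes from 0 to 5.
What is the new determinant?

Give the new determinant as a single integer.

det is linear in row 1: changing M[1][1] by delta changes det by delta * cofactor(1,1).
Cofactor C_11 = (-1)^(1+1) * minor(1,1) = 6
Entry delta = 5 - 0 = 5
Det delta = 5 * 6 = 30
New det = 0 + 30 = 30

Answer: 30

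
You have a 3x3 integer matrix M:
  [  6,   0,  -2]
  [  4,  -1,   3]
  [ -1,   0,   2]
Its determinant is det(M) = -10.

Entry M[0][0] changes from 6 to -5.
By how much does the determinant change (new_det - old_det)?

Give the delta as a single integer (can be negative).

Answer: 22

Derivation:
Cofactor C_00 = -2
Entry delta = -5 - 6 = -11
Det delta = entry_delta * cofactor = -11 * -2 = 22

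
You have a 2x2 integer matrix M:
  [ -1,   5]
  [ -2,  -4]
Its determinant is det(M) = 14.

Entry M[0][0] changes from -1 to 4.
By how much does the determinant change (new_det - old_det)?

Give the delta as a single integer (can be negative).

Answer: -20

Derivation:
Cofactor C_00 = -4
Entry delta = 4 - -1 = 5
Det delta = entry_delta * cofactor = 5 * -4 = -20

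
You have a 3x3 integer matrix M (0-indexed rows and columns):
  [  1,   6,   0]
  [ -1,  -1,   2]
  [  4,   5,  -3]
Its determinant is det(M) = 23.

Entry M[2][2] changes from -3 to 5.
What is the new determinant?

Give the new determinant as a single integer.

det is linear in row 2: changing M[2][2] by delta changes det by delta * cofactor(2,2).
Cofactor C_22 = (-1)^(2+2) * minor(2,2) = 5
Entry delta = 5 - -3 = 8
Det delta = 8 * 5 = 40
New det = 23 + 40 = 63

Answer: 63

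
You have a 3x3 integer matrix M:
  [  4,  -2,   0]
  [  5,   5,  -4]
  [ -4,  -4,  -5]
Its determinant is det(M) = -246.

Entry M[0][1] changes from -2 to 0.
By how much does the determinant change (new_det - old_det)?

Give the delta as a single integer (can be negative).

Answer: 82

Derivation:
Cofactor C_01 = 41
Entry delta = 0 - -2 = 2
Det delta = entry_delta * cofactor = 2 * 41 = 82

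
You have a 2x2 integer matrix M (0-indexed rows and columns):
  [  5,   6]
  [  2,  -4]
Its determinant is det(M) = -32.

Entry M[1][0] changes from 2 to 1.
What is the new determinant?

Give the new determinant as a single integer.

det is linear in row 1: changing M[1][0] by delta changes det by delta * cofactor(1,0).
Cofactor C_10 = (-1)^(1+0) * minor(1,0) = -6
Entry delta = 1 - 2 = -1
Det delta = -1 * -6 = 6
New det = -32 + 6 = -26

Answer: -26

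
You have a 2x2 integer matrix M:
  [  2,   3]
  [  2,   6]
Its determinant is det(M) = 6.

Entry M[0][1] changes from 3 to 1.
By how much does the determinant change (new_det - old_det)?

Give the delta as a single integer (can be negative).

Cofactor C_01 = -2
Entry delta = 1 - 3 = -2
Det delta = entry_delta * cofactor = -2 * -2 = 4

Answer: 4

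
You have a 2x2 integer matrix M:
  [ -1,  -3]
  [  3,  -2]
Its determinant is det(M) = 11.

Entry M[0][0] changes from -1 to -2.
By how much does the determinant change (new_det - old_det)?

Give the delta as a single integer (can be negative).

Cofactor C_00 = -2
Entry delta = -2 - -1 = -1
Det delta = entry_delta * cofactor = -1 * -2 = 2

Answer: 2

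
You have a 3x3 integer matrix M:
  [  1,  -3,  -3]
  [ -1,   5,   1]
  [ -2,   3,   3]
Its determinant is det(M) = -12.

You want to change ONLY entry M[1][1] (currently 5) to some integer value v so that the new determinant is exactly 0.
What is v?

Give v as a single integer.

det is linear in entry M[1][1]: det = old_det + (v - 5) * C_11
Cofactor C_11 = -3
Want det = 0: -12 + (v - 5) * -3 = 0
  (v - 5) = 12 / -3 = -4
  v = 5 + (-4) = 1

Answer: 1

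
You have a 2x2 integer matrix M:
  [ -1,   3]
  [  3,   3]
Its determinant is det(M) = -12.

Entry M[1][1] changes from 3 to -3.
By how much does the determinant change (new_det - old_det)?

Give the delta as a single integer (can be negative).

Answer: 6

Derivation:
Cofactor C_11 = -1
Entry delta = -3 - 3 = -6
Det delta = entry_delta * cofactor = -6 * -1 = 6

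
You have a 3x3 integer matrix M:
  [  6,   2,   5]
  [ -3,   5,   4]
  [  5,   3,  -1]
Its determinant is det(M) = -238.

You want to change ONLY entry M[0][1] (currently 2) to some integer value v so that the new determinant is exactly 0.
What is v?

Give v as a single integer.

det is linear in entry M[0][1]: det = old_det + (v - 2) * C_01
Cofactor C_01 = 17
Want det = 0: -238 + (v - 2) * 17 = 0
  (v - 2) = 238 / 17 = 14
  v = 2 + (14) = 16

Answer: 16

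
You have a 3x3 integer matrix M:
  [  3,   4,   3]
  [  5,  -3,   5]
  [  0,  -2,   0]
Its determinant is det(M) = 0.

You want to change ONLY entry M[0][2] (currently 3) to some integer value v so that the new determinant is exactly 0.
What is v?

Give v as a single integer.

Answer: 3

Derivation:
det is linear in entry M[0][2]: det = old_det + (v - 3) * C_02
Cofactor C_02 = -10
Want det = 0: 0 + (v - 3) * -10 = 0
  (v - 3) = 0 / -10 = 0
  v = 3 + (0) = 3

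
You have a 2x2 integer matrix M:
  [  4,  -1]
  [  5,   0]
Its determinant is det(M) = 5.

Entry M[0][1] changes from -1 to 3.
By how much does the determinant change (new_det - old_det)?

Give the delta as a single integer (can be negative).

Answer: -20

Derivation:
Cofactor C_01 = -5
Entry delta = 3 - -1 = 4
Det delta = entry_delta * cofactor = 4 * -5 = -20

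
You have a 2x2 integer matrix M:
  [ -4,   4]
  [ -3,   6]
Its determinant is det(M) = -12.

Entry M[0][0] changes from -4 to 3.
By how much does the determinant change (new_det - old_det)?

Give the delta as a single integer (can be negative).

Cofactor C_00 = 6
Entry delta = 3 - -4 = 7
Det delta = entry_delta * cofactor = 7 * 6 = 42

Answer: 42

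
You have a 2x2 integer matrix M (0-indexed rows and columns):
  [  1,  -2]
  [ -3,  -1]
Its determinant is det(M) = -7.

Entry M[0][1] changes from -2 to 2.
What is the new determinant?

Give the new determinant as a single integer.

det is linear in row 0: changing M[0][1] by delta changes det by delta * cofactor(0,1).
Cofactor C_01 = (-1)^(0+1) * minor(0,1) = 3
Entry delta = 2 - -2 = 4
Det delta = 4 * 3 = 12
New det = -7 + 12 = 5

Answer: 5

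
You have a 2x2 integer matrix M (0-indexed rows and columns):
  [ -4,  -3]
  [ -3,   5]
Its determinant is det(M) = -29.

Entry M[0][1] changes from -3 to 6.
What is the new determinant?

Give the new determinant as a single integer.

det is linear in row 0: changing M[0][1] by delta changes det by delta * cofactor(0,1).
Cofactor C_01 = (-1)^(0+1) * minor(0,1) = 3
Entry delta = 6 - -3 = 9
Det delta = 9 * 3 = 27
New det = -29 + 27 = -2

Answer: -2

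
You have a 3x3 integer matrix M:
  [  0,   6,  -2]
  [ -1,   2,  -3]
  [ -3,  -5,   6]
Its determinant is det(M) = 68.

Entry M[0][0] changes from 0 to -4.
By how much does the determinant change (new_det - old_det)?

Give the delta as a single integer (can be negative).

Answer: 12

Derivation:
Cofactor C_00 = -3
Entry delta = -4 - 0 = -4
Det delta = entry_delta * cofactor = -4 * -3 = 12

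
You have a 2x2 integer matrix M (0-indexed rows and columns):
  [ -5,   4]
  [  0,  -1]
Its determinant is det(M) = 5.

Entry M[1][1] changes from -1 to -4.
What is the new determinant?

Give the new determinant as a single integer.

Answer: 20

Derivation:
det is linear in row 1: changing M[1][1] by delta changes det by delta * cofactor(1,1).
Cofactor C_11 = (-1)^(1+1) * minor(1,1) = -5
Entry delta = -4 - -1 = -3
Det delta = -3 * -5 = 15
New det = 5 + 15 = 20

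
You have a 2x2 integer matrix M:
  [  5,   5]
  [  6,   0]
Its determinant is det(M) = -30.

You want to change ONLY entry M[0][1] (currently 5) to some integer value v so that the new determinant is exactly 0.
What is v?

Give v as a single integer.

Answer: 0

Derivation:
det is linear in entry M[0][1]: det = old_det + (v - 5) * C_01
Cofactor C_01 = -6
Want det = 0: -30 + (v - 5) * -6 = 0
  (v - 5) = 30 / -6 = -5
  v = 5 + (-5) = 0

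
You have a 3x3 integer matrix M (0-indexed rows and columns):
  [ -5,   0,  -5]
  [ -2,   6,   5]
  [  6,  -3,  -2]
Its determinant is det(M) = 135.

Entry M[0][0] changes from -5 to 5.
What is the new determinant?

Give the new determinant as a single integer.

Answer: 165

Derivation:
det is linear in row 0: changing M[0][0] by delta changes det by delta * cofactor(0,0).
Cofactor C_00 = (-1)^(0+0) * minor(0,0) = 3
Entry delta = 5 - -5 = 10
Det delta = 10 * 3 = 30
New det = 135 + 30 = 165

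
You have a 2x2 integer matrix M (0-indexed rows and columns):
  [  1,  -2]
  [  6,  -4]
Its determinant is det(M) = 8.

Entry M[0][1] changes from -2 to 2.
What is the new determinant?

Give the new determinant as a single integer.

det is linear in row 0: changing M[0][1] by delta changes det by delta * cofactor(0,1).
Cofactor C_01 = (-1)^(0+1) * minor(0,1) = -6
Entry delta = 2 - -2 = 4
Det delta = 4 * -6 = -24
New det = 8 + -24 = -16

Answer: -16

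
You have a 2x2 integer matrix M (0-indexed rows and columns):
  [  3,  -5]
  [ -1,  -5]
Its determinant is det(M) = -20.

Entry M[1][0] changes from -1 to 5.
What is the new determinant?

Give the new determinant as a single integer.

Answer: 10

Derivation:
det is linear in row 1: changing M[1][0] by delta changes det by delta * cofactor(1,0).
Cofactor C_10 = (-1)^(1+0) * minor(1,0) = 5
Entry delta = 5 - -1 = 6
Det delta = 6 * 5 = 30
New det = -20 + 30 = 10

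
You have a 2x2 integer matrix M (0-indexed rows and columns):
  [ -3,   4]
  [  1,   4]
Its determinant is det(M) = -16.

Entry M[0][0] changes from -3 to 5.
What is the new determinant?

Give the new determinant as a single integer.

det is linear in row 0: changing M[0][0] by delta changes det by delta * cofactor(0,0).
Cofactor C_00 = (-1)^(0+0) * minor(0,0) = 4
Entry delta = 5 - -3 = 8
Det delta = 8 * 4 = 32
New det = -16 + 32 = 16

Answer: 16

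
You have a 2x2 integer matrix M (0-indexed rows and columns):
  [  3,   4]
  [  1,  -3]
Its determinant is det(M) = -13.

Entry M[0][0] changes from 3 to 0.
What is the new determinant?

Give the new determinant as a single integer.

Answer: -4

Derivation:
det is linear in row 0: changing M[0][0] by delta changes det by delta * cofactor(0,0).
Cofactor C_00 = (-1)^(0+0) * minor(0,0) = -3
Entry delta = 0 - 3 = -3
Det delta = -3 * -3 = 9
New det = -13 + 9 = -4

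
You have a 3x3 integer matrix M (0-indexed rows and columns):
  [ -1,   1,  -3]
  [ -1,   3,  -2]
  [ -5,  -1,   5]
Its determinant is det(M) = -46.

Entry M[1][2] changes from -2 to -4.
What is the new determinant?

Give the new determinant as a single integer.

Answer: -34

Derivation:
det is linear in row 1: changing M[1][2] by delta changes det by delta * cofactor(1,2).
Cofactor C_12 = (-1)^(1+2) * minor(1,2) = -6
Entry delta = -4 - -2 = -2
Det delta = -2 * -6 = 12
New det = -46 + 12 = -34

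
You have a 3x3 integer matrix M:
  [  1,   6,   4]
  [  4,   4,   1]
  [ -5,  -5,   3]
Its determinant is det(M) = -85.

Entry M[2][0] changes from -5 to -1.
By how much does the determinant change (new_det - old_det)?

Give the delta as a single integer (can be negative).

Cofactor C_20 = -10
Entry delta = -1 - -5 = 4
Det delta = entry_delta * cofactor = 4 * -10 = -40

Answer: -40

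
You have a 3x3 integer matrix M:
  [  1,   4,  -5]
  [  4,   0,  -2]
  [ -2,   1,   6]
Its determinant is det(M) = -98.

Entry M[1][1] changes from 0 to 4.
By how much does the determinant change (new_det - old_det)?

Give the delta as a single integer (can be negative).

Cofactor C_11 = -4
Entry delta = 4 - 0 = 4
Det delta = entry_delta * cofactor = 4 * -4 = -16

Answer: -16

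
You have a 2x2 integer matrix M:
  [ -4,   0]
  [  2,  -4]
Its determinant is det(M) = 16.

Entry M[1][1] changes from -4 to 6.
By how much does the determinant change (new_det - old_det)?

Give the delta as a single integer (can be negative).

Answer: -40

Derivation:
Cofactor C_11 = -4
Entry delta = 6 - -4 = 10
Det delta = entry_delta * cofactor = 10 * -4 = -40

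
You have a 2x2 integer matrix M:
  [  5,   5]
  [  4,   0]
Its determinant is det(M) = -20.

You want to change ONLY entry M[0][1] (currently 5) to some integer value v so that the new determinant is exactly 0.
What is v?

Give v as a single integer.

Answer: 0

Derivation:
det is linear in entry M[0][1]: det = old_det + (v - 5) * C_01
Cofactor C_01 = -4
Want det = 0: -20 + (v - 5) * -4 = 0
  (v - 5) = 20 / -4 = -5
  v = 5 + (-5) = 0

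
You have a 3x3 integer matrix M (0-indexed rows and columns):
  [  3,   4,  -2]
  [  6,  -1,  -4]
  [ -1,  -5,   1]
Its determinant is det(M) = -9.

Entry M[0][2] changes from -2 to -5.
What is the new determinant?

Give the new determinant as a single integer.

det is linear in row 0: changing M[0][2] by delta changes det by delta * cofactor(0,2).
Cofactor C_02 = (-1)^(0+2) * minor(0,2) = -31
Entry delta = -5 - -2 = -3
Det delta = -3 * -31 = 93
New det = -9 + 93 = 84

Answer: 84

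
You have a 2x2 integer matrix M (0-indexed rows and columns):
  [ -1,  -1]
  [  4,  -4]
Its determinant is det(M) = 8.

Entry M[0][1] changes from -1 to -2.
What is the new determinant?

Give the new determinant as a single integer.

Answer: 12

Derivation:
det is linear in row 0: changing M[0][1] by delta changes det by delta * cofactor(0,1).
Cofactor C_01 = (-1)^(0+1) * minor(0,1) = -4
Entry delta = -2 - -1 = -1
Det delta = -1 * -4 = 4
New det = 8 + 4 = 12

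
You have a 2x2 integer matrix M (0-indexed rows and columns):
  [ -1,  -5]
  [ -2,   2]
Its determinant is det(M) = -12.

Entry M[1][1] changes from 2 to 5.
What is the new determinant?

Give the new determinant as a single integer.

det is linear in row 1: changing M[1][1] by delta changes det by delta * cofactor(1,1).
Cofactor C_11 = (-1)^(1+1) * minor(1,1) = -1
Entry delta = 5 - 2 = 3
Det delta = 3 * -1 = -3
New det = -12 + -3 = -15

Answer: -15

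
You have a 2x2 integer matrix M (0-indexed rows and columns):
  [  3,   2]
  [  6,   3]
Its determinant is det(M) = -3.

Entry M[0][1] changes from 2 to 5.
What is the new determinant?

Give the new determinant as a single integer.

det is linear in row 0: changing M[0][1] by delta changes det by delta * cofactor(0,1).
Cofactor C_01 = (-1)^(0+1) * minor(0,1) = -6
Entry delta = 5 - 2 = 3
Det delta = 3 * -6 = -18
New det = -3 + -18 = -21

Answer: -21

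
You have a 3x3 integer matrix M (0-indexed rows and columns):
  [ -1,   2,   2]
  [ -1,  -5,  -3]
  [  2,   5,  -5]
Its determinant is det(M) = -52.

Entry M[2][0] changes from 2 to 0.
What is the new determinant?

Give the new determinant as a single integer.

det is linear in row 2: changing M[2][0] by delta changes det by delta * cofactor(2,0).
Cofactor C_20 = (-1)^(2+0) * minor(2,0) = 4
Entry delta = 0 - 2 = -2
Det delta = -2 * 4 = -8
New det = -52 + -8 = -60

Answer: -60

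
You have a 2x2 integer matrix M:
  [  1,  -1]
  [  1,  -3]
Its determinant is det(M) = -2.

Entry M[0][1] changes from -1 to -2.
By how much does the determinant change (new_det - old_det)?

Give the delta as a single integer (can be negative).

Cofactor C_01 = -1
Entry delta = -2 - -1 = -1
Det delta = entry_delta * cofactor = -1 * -1 = 1

Answer: 1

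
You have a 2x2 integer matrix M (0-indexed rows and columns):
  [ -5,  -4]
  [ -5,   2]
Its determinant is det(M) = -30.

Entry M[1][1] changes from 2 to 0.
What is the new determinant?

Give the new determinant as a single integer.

Answer: -20

Derivation:
det is linear in row 1: changing M[1][1] by delta changes det by delta * cofactor(1,1).
Cofactor C_11 = (-1)^(1+1) * minor(1,1) = -5
Entry delta = 0 - 2 = -2
Det delta = -2 * -5 = 10
New det = -30 + 10 = -20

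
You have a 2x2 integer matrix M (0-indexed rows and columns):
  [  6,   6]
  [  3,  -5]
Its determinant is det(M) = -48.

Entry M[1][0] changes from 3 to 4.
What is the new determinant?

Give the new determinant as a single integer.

Answer: -54

Derivation:
det is linear in row 1: changing M[1][0] by delta changes det by delta * cofactor(1,0).
Cofactor C_10 = (-1)^(1+0) * minor(1,0) = -6
Entry delta = 4 - 3 = 1
Det delta = 1 * -6 = -6
New det = -48 + -6 = -54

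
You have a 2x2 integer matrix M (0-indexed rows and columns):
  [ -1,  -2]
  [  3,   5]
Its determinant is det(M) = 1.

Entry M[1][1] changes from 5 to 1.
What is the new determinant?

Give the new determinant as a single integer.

det is linear in row 1: changing M[1][1] by delta changes det by delta * cofactor(1,1).
Cofactor C_11 = (-1)^(1+1) * minor(1,1) = -1
Entry delta = 1 - 5 = -4
Det delta = -4 * -1 = 4
New det = 1 + 4 = 5

Answer: 5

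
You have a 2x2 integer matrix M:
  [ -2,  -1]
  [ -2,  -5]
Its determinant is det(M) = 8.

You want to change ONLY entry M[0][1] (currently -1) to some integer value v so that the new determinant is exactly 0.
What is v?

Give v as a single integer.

Answer: -5

Derivation:
det is linear in entry M[0][1]: det = old_det + (v - -1) * C_01
Cofactor C_01 = 2
Want det = 0: 8 + (v - -1) * 2 = 0
  (v - -1) = -8 / 2 = -4
  v = -1 + (-4) = -5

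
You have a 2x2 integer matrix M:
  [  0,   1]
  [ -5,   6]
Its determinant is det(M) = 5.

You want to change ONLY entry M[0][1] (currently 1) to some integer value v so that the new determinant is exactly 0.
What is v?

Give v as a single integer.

Answer: 0

Derivation:
det is linear in entry M[0][1]: det = old_det + (v - 1) * C_01
Cofactor C_01 = 5
Want det = 0: 5 + (v - 1) * 5 = 0
  (v - 1) = -5 / 5 = -1
  v = 1 + (-1) = 0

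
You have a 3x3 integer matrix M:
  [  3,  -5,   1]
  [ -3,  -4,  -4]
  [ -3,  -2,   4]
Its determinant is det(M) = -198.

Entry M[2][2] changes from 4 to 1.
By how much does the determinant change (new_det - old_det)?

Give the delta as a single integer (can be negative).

Answer: 81

Derivation:
Cofactor C_22 = -27
Entry delta = 1 - 4 = -3
Det delta = entry_delta * cofactor = -3 * -27 = 81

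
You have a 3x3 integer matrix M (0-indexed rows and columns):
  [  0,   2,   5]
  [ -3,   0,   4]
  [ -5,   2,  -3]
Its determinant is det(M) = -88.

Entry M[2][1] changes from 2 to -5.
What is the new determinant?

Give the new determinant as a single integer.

Answer: 17

Derivation:
det is linear in row 2: changing M[2][1] by delta changes det by delta * cofactor(2,1).
Cofactor C_21 = (-1)^(2+1) * minor(2,1) = -15
Entry delta = -5 - 2 = -7
Det delta = -7 * -15 = 105
New det = -88 + 105 = 17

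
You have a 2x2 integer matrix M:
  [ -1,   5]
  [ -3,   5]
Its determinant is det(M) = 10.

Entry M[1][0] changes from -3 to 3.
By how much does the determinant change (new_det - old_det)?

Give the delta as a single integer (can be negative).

Cofactor C_10 = -5
Entry delta = 3 - -3 = 6
Det delta = entry_delta * cofactor = 6 * -5 = -30

Answer: -30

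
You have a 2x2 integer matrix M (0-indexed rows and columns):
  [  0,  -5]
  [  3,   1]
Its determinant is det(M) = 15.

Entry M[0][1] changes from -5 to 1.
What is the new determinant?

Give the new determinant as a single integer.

Answer: -3

Derivation:
det is linear in row 0: changing M[0][1] by delta changes det by delta * cofactor(0,1).
Cofactor C_01 = (-1)^(0+1) * minor(0,1) = -3
Entry delta = 1 - -5 = 6
Det delta = 6 * -3 = -18
New det = 15 + -18 = -3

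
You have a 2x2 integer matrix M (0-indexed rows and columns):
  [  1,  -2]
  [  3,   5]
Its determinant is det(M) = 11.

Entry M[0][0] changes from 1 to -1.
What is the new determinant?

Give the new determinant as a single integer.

det is linear in row 0: changing M[0][0] by delta changes det by delta * cofactor(0,0).
Cofactor C_00 = (-1)^(0+0) * minor(0,0) = 5
Entry delta = -1 - 1 = -2
Det delta = -2 * 5 = -10
New det = 11 + -10 = 1

Answer: 1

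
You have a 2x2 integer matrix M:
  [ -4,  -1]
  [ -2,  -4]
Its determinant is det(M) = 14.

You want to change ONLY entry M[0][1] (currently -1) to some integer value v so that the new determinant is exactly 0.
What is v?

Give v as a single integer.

det is linear in entry M[0][1]: det = old_det + (v - -1) * C_01
Cofactor C_01 = 2
Want det = 0: 14 + (v - -1) * 2 = 0
  (v - -1) = -14 / 2 = -7
  v = -1 + (-7) = -8

Answer: -8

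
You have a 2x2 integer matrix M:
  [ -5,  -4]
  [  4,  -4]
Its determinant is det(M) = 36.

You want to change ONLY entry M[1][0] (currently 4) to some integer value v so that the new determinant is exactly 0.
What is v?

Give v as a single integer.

det is linear in entry M[1][0]: det = old_det + (v - 4) * C_10
Cofactor C_10 = 4
Want det = 0: 36 + (v - 4) * 4 = 0
  (v - 4) = -36 / 4 = -9
  v = 4 + (-9) = -5

Answer: -5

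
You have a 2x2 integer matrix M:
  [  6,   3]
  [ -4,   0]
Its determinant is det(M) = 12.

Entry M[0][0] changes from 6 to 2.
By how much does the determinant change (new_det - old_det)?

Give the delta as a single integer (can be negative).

Cofactor C_00 = 0
Entry delta = 2 - 6 = -4
Det delta = entry_delta * cofactor = -4 * 0 = 0

Answer: 0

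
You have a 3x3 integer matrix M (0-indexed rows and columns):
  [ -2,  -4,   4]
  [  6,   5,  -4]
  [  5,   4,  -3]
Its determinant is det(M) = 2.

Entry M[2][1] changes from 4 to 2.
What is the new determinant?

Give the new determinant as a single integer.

Answer: -30

Derivation:
det is linear in row 2: changing M[2][1] by delta changes det by delta * cofactor(2,1).
Cofactor C_21 = (-1)^(2+1) * minor(2,1) = 16
Entry delta = 2 - 4 = -2
Det delta = -2 * 16 = -32
New det = 2 + -32 = -30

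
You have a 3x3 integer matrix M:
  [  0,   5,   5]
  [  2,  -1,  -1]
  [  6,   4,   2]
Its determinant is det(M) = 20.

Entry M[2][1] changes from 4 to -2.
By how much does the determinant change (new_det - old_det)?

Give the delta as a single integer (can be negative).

Cofactor C_21 = 10
Entry delta = -2 - 4 = -6
Det delta = entry_delta * cofactor = -6 * 10 = -60

Answer: -60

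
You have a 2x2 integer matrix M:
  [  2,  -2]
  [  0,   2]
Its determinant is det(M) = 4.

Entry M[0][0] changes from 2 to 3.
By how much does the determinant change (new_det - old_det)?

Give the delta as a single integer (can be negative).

Cofactor C_00 = 2
Entry delta = 3 - 2 = 1
Det delta = entry_delta * cofactor = 1 * 2 = 2

Answer: 2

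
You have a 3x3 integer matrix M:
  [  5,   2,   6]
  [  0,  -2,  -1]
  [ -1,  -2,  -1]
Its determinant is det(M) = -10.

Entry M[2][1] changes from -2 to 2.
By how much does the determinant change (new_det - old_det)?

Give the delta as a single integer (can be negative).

Cofactor C_21 = 5
Entry delta = 2 - -2 = 4
Det delta = entry_delta * cofactor = 4 * 5 = 20

Answer: 20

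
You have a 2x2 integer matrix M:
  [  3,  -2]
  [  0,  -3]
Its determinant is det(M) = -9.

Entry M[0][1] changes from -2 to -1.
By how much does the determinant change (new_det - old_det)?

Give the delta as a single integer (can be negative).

Answer: 0

Derivation:
Cofactor C_01 = 0
Entry delta = -1 - -2 = 1
Det delta = entry_delta * cofactor = 1 * 0 = 0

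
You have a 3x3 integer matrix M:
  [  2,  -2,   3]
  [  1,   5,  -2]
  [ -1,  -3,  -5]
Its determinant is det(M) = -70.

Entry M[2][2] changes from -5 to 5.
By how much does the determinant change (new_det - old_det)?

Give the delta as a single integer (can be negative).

Cofactor C_22 = 12
Entry delta = 5 - -5 = 10
Det delta = entry_delta * cofactor = 10 * 12 = 120

Answer: 120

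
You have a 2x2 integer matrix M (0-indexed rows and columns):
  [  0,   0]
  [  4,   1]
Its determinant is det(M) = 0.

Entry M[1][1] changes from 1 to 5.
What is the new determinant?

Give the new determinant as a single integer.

det is linear in row 1: changing M[1][1] by delta changes det by delta * cofactor(1,1).
Cofactor C_11 = (-1)^(1+1) * minor(1,1) = 0
Entry delta = 5 - 1 = 4
Det delta = 4 * 0 = 0
New det = 0 + 0 = 0

Answer: 0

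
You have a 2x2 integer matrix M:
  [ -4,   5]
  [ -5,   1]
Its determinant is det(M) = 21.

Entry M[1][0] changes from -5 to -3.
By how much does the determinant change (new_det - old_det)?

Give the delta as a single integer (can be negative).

Answer: -10

Derivation:
Cofactor C_10 = -5
Entry delta = -3 - -5 = 2
Det delta = entry_delta * cofactor = 2 * -5 = -10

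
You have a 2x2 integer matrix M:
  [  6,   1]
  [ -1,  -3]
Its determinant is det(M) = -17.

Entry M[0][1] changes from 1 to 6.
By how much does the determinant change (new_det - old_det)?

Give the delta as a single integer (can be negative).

Cofactor C_01 = 1
Entry delta = 6 - 1 = 5
Det delta = entry_delta * cofactor = 5 * 1 = 5

Answer: 5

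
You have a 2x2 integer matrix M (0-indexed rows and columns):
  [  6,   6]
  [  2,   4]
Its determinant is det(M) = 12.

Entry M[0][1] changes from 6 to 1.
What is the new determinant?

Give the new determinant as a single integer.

det is linear in row 0: changing M[0][1] by delta changes det by delta * cofactor(0,1).
Cofactor C_01 = (-1)^(0+1) * minor(0,1) = -2
Entry delta = 1 - 6 = -5
Det delta = -5 * -2 = 10
New det = 12 + 10 = 22

Answer: 22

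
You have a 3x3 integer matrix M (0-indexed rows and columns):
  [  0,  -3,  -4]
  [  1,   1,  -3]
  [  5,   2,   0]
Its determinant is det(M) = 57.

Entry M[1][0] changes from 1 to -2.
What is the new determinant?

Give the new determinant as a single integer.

det is linear in row 1: changing M[1][0] by delta changes det by delta * cofactor(1,0).
Cofactor C_10 = (-1)^(1+0) * minor(1,0) = -8
Entry delta = -2 - 1 = -3
Det delta = -3 * -8 = 24
New det = 57 + 24 = 81

Answer: 81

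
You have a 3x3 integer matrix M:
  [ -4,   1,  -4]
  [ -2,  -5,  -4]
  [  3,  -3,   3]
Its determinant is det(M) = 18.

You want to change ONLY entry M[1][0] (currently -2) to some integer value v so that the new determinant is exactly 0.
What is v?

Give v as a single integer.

Answer: -4

Derivation:
det is linear in entry M[1][0]: det = old_det + (v - -2) * C_10
Cofactor C_10 = 9
Want det = 0: 18 + (v - -2) * 9 = 0
  (v - -2) = -18 / 9 = -2
  v = -2 + (-2) = -4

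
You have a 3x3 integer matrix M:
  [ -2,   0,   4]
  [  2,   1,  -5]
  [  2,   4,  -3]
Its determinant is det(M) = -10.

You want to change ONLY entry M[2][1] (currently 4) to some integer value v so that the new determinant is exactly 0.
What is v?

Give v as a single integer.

det is linear in entry M[2][1]: det = old_det + (v - 4) * C_21
Cofactor C_21 = -2
Want det = 0: -10 + (v - 4) * -2 = 0
  (v - 4) = 10 / -2 = -5
  v = 4 + (-5) = -1

Answer: -1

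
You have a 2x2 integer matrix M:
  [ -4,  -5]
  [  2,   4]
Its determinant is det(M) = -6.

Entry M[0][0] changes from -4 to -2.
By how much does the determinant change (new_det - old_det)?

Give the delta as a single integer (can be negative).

Answer: 8

Derivation:
Cofactor C_00 = 4
Entry delta = -2 - -4 = 2
Det delta = entry_delta * cofactor = 2 * 4 = 8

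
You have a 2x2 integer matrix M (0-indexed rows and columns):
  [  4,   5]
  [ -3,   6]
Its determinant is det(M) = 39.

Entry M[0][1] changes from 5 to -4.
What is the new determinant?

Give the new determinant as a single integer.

Answer: 12

Derivation:
det is linear in row 0: changing M[0][1] by delta changes det by delta * cofactor(0,1).
Cofactor C_01 = (-1)^(0+1) * minor(0,1) = 3
Entry delta = -4 - 5 = -9
Det delta = -9 * 3 = -27
New det = 39 + -27 = 12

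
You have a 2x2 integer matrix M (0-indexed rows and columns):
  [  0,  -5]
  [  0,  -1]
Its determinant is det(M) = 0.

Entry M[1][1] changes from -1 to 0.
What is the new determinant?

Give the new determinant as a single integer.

Answer: 0

Derivation:
det is linear in row 1: changing M[1][1] by delta changes det by delta * cofactor(1,1).
Cofactor C_11 = (-1)^(1+1) * minor(1,1) = 0
Entry delta = 0 - -1 = 1
Det delta = 1 * 0 = 0
New det = 0 + 0 = 0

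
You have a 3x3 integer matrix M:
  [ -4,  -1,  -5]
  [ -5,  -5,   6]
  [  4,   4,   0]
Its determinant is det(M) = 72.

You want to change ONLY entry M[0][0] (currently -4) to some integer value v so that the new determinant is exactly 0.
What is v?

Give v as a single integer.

det is linear in entry M[0][0]: det = old_det + (v - -4) * C_00
Cofactor C_00 = -24
Want det = 0: 72 + (v - -4) * -24 = 0
  (v - -4) = -72 / -24 = 3
  v = -4 + (3) = -1

Answer: -1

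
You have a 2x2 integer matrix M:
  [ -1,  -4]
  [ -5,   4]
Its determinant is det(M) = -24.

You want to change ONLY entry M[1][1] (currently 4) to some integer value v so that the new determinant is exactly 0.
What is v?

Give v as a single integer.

Answer: -20

Derivation:
det is linear in entry M[1][1]: det = old_det + (v - 4) * C_11
Cofactor C_11 = -1
Want det = 0: -24 + (v - 4) * -1 = 0
  (v - 4) = 24 / -1 = -24
  v = 4 + (-24) = -20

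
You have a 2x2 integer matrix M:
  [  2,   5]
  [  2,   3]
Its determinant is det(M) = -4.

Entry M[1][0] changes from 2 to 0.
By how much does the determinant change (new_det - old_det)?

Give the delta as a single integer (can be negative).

Answer: 10

Derivation:
Cofactor C_10 = -5
Entry delta = 0 - 2 = -2
Det delta = entry_delta * cofactor = -2 * -5 = 10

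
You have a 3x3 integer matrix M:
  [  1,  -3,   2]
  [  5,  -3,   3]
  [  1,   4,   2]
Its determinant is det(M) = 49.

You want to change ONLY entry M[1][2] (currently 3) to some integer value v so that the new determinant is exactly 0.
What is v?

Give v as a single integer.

Answer: 10

Derivation:
det is linear in entry M[1][2]: det = old_det + (v - 3) * C_12
Cofactor C_12 = -7
Want det = 0: 49 + (v - 3) * -7 = 0
  (v - 3) = -49 / -7 = 7
  v = 3 + (7) = 10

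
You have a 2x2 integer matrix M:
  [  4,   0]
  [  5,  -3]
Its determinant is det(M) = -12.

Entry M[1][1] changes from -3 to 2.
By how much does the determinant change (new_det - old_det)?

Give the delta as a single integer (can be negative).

Cofactor C_11 = 4
Entry delta = 2 - -3 = 5
Det delta = entry_delta * cofactor = 5 * 4 = 20

Answer: 20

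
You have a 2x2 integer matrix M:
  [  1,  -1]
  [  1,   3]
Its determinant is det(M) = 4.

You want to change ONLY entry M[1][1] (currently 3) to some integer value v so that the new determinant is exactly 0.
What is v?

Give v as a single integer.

det is linear in entry M[1][1]: det = old_det + (v - 3) * C_11
Cofactor C_11 = 1
Want det = 0: 4 + (v - 3) * 1 = 0
  (v - 3) = -4 / 1 = -4
  v = 3 + (-4) = -1

Answer: -1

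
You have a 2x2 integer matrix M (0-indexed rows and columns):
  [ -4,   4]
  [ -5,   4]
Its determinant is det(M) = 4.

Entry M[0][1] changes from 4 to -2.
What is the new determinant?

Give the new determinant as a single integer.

Answer: -26

Derivation:
det is linear in row 0: changing M[0][1] by delta changes det by delta * cofactor(0,1).
Cofactor C_01 = (-1)^(0+1) * minor(0,1) = 5
Entry delta = -2 - 4 = -6
Det delta = -6 * 5 = -30
New det = 4 + -30 = -26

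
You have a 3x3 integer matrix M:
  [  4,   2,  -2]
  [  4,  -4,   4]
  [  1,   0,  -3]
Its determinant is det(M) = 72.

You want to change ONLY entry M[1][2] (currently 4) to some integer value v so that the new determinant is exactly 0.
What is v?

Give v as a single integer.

det is linear in entry M[1][2]: det = old_det + (v - 4) * C_12
Cofactor C_12 = 2
Want det = 0: 72 + (v - 4) * 2 = 0
  (v - 4) = -72 / 2 = -36
  v = 4 + (-36) = -32

Answer: -32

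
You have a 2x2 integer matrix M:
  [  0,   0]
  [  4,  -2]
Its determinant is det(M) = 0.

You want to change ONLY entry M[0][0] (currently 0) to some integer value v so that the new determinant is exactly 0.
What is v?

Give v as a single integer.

det is linear in entry M[0][0]: det = old_det + (v - 0) * C_00
Cofactor C_00 = -2
Want det = 0: 0 + (v - 0) * -2 = 0
  (v - 0) = 0 / -2 = 0
  v = 0 + (0) = 0

Answer: 0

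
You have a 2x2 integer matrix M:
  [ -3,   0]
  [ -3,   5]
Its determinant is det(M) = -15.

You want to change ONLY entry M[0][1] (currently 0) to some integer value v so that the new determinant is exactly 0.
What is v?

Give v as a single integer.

det is linear in entry M[0][1]: det = old_det + (v - 0) * C_01
Cofactor C_01 = 3
Want det = 0: -15 + (v - 0) * 3 = 0
  (v - 0) = 15 / 3 = 5
  v = 0 + (5) = 5

Answer: 5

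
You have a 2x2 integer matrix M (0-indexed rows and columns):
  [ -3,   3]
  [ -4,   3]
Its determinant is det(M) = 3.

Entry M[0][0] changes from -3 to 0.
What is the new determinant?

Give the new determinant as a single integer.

Answer: 12

Derivation:
det is linear in row 0: changing M[0][0] by delta changes det by delta * cofactor(0,0).
Cofactor C_00 = (-1)^(0+0) * minor(0,0) = 3
Entry delta = 0 - -3 = 3
Det delta = 3 * 3 = 9
New det = 3 + 9 = 12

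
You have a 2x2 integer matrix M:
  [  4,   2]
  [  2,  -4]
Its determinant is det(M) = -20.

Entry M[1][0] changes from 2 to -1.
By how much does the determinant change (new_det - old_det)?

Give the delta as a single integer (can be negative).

Cofactor C_10 = -2
Entry delta = -1 - 2 = -3
Det delta = entry_delta * cofactor = -3 * -2 = 6

Answer: 6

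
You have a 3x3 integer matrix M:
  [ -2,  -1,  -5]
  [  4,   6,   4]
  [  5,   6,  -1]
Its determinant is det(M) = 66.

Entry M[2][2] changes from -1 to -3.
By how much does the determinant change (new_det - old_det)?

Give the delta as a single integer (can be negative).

Answer: 16

Derivation:
Cofactor C_22 = -8
Entry delta = -3 - -1 = -2
Det delta = entry_delta * cofactor = -2 * -8 = 16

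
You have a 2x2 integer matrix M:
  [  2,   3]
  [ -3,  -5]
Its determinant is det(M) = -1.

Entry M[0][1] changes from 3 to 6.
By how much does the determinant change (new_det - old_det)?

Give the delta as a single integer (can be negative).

Answer: 9

Derivation:
Cofactor C_01 = 3
Entry delta = 6 - 3 = 3
Det delta = entry_delta * cofactor = 3 * 3 = 9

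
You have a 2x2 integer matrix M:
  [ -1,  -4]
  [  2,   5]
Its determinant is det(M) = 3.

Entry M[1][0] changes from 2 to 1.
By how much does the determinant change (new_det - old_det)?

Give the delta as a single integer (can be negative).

Answer: -4

Derivation:
Cofactor C_10 = 4
Entry delta = 1 - 2 = -1
Det delta = entry_delta * cofactor = -1 * 4 = -4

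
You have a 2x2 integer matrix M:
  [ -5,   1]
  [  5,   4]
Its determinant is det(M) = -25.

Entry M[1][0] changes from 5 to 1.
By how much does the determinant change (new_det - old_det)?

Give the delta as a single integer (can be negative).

Answer: 4

Derivation:
Cofactor C_10 = -1
Entry delta = 1 - 5 = -4
Det delta = entry_delta * cofactor = -4 * -1 = 4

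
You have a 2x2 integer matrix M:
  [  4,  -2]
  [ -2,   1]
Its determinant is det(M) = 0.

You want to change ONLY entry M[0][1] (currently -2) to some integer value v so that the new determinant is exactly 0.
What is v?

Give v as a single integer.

det is linear in entry M[0][1]: det = old_det + (v - -2) * C_01
Cofactor C_01 = 2
Want det = 0: 0 + (v - -2) * 2 = 0
  (v - -2) = 0 / 2 = 0
  v = -2 + (0) = -2

Answer: -2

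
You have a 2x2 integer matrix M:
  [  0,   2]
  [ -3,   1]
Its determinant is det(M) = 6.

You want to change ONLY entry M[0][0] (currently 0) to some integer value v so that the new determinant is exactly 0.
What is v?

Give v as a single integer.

det is linear in entry M[0][0]: det = old_det + (v - 0) * C_00
Cofactor C_00 = 1
Want det = 0: 6 + (v - 0) * 1 = 0
  (v - 0) = -6 / 1 = -6
  v = 0 + (-6) = -6

Answer: -6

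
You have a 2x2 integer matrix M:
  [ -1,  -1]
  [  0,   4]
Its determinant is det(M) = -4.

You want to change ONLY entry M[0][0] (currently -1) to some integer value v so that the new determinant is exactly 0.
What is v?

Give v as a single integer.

Answer: 0

Derivation:
det is linear in entry M[0][0]: det = old_det + (v - -1) * C_00
Cofactor C_00 = 4
Want det = 0: -4 + (v - -1) * 4 = 0
  (v - -1) = 4 / 4 = 1
  v = -1 + (1) = 0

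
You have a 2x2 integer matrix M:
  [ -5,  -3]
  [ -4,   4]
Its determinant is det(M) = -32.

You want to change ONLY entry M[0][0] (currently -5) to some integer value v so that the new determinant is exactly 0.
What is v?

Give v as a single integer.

Answer: 3

Derivation:
det is linear in entry M[0][0]: det = old_det + (v - -5) * C_00
Cofactor C_00 = 4
Want det = 0: -32 + (v - -5) * 4 = 0
  (v - -5) = 32 / 4 = 8
  v = -5 + (8) = 3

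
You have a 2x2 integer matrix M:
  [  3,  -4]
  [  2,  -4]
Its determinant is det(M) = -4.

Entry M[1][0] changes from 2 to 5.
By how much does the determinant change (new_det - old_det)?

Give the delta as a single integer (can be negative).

Cofactor C_10 = 4
Entry delta = 5 - 2 = 3
Det delta = entry_delta * cofactor = 3 * 4 = 12

Answer: 12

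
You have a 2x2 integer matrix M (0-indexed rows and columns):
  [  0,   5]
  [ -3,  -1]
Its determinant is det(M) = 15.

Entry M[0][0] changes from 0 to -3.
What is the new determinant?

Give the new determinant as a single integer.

det is linear in row 0: changing M[0][0] by delta changes det by delta * cofactor(0,0).
Cofactor C_00 = (-1)^(0+0) * minor(0,0) = -1
Entry delta = -3 - 0 = -3
Det delta = -3 * -1 = 3
New det = 15 + 3 = 18

Answer: 18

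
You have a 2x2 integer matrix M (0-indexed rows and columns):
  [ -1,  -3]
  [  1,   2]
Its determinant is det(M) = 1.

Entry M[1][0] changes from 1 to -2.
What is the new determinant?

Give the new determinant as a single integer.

det is linear in row 1: changing M[1][0] by delta changes det by delta * cofactor(1,0).
Cofactor C_10 = (-1)^(1+0) * minor(1,0) = 3
Entry delta = -2 - 1 = -3
Det delta = -3 * 3 = -9
New det = 1 + -9 = -8

Answer: -8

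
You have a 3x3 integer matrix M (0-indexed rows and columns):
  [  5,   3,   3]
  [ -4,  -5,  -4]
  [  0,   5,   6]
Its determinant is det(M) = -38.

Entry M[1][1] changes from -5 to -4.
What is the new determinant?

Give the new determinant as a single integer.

det is linear in row 1: changing M[1][1] by delta changes det by delta * cofactor(1,1).
Cofactor C_11 = (-1)^(1+1) * minor(1,1) = 30
Entry delta = -4 - -5 = 1
Det delta = 1 * 30 = 30
New det = -38 + 30 = -8

Answer: -8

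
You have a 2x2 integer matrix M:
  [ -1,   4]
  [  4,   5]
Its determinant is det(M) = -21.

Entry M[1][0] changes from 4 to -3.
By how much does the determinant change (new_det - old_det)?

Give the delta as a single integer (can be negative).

Cofactor C_10 = -4
Entry delta = -3 - 4 = -7
Det delta = entry_delta * cofactor = -7 * -4 = 28

Answer: 28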